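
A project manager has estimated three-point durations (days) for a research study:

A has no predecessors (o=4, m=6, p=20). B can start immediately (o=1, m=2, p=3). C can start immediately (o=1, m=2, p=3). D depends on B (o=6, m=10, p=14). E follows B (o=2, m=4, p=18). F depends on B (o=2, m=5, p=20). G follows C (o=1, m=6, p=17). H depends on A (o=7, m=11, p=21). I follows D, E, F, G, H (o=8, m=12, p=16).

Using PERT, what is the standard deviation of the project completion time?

3.79 days

te_A = (4 + 4·6 + 20)/6 = 48/6 = 8; σ²_A = ((20−4)/6)² = 7.111
te_B = (1 + 4·2 + 3)/6 = 12/6 = 2; σ²_B = ((3−1)/6)² = 0.111
te_C = (1 + 4·2 + 3)/6 = 12/6 = 2; σ²_C = ((3−1)/6)² = 0.111
te_D = (6 + 4·10 + 14)/6 = 60/6 = 10; σ²_D = ((14−6)/6)² = 1.778
te_E = (2 + 4·4 + 18)/6 = 36/6 = 6; σ²_E = ((18−2)/6)² = 7.111
te_F = (2 + 4·5 + 20)/6 = 42/6 = 7; σ²_F = ((20−2)/6)² = 9.000
te_G = (1 + 4·6 + 17)/6 = 42/6 = 7; σ²_G = ((17−1)/6)² = 7.111
te_H = (7 + 4·11 + 21)/6 = 72/6 = 12; σ²_H = ((21−7)/6)² = 5.444
te_I = (8 + 4·12 + 16)/6 = 72/6 = 12; σ²_I = ((16−8)/6)² = 1.778

Forward pass:
ES_A = 0; EF_A = 8
ES_B = 0; EF_B = 2
ES_C = 0; EF_C = 2
ES_D = 2; EF_D = 2+10 = 12
ES_E = 2; EF_E = 2+6 = 8
ES_F = 2; EF_F = 2+7 = 9
ES_G = 2; EF_G = 2+7 = 9
ES_H = 8; EF_H = 8+12 = 20
ES_I = max(EF_D=12, EF_E=8, EF_F=9, EF_G=9, EF_H=20) = 20; EF_I = 20+12 = 32
Expected project duration μ = 32 days. Critical path: A → H → I.

Variance along critical path = 7.111 + 5.444 + 1.778 = 14.333
σ = √14.333 = 3.786 days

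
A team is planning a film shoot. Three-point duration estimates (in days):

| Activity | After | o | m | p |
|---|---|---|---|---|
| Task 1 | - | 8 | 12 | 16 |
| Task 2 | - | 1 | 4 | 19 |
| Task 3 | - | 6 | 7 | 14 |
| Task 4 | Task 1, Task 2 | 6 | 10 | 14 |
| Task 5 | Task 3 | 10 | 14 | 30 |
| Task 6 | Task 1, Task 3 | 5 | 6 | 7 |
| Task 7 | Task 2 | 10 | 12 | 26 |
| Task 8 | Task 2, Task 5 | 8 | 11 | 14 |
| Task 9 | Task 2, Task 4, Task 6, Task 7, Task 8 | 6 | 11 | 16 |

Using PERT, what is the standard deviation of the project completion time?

te_Task 1 = (8 + 4·12 + 16)/6 = 72/6 = 12; σ²_Task 1 = ((16−8)/6)² = 1.778
te_Task 2 = (1 + 4·4 + 19)/6 = 36/6 = 6; σ²_Task 2 = ((19−1)/6)² = 9.000
te_Task 3 = (6 + 4·7 + 14)/6 = 48/6 = 8; σ²_Task 3 = ((14−6)/6)² = 1.778
te_Task 4 = (6 + 4·10 + 14)/6 = 60/6 = 10; σ²_Task 4 = ((14−6)/6)² = 1.778
te_Task 5 = (10 + 4·14 + 30)/6 = 96/6 = 16; σ²_Task 5 = ((30−10)/6)² = 11.111
te_Task 6 = (5 + 4·6 + 7)/6 = 36/6 = 6; σ²_Task 6 = ((7−5)/6)² = 0.111
te_Task 7 = (10 + 4·12 + 26)/6 = 84/6 = 14; σ²_Task 7 = ((26−10)/6)² = 7.111
te_Task 8 = (8 + 4·11 + 14)/6 = 66/6 = 11; σ²_Task 8 = ((14−8)/6)² = 1.000
te_Task 9 = (6 + 4·11 + 16)/6 = 66/6 = 11; σ²_Task 9 = ((16−6)/6)² = 2.778

Forward pass:
ES_Task 1 = 0; EF_Task 1 = 12
ES_Task 2 = 0; EF_Task 2 = 6
ES_Task 3 = 0; EF_Task 3 = 8
ES_Task 4 = max(EF_Task 1=12, EF_Task 2=6) = 12; EF_Task 4 = 12+10 = 22
ES_Task 5 = 8; EF_Task 5 = 8+16 = 24
ES_Task 6 = max(EF_Task 1=12, EF_Task 3=8) = 12; EF_Task 6 = 12+6 = 18
ES_Task 7 = 6; EF_Task 7 = 6+14 = 20
ES_Task 8 = max(EF_Task 2=6, EF_Task 5=24) = 24; EF_Task 8 = 24+11 = 35
ES_Task 9 = max(EF_Task 2=6, EF_Task 4=22, EF_Task 6=18, EF_Task 7=20, EF_Task 8=35) = 35; EF_Task 9 = 35+11 = 46
Expected project duration μ = 46 days. Critical path: Task 3 → Task 5 → Task 8 → Task 9.

Variance along critical path = 1.778 + 11.111 + 1.000 + 2.778 = 16.667
σ = √16.667 = 4.082 days

4.08 days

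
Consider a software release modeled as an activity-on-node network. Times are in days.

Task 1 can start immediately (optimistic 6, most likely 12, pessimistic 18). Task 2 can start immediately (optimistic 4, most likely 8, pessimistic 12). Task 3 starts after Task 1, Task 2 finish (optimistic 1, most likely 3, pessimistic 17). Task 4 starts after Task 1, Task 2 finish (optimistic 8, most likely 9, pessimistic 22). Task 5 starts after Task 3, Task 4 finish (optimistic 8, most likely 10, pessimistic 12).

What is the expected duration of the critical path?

33 days

te_Task 1 = (6 + 4·12 + 18)/6 = 72/6 = 12
te_Task 2 = (4 + 4·8 + 12)/6 = 48/6 = 8
te_Task 3 = (1 + 4·3 + 17)/6 = 30/6 = 5
te_Task 4 = (8 + 4·9 + 22)/6 = 66/6 = 11
te_Task 5 = (8 + 4·10 + 12)/6 = 60/6 = 10

Forward pass:
ES_Task 1 = 0; EF_Task 1 = 12
ES_Task 2 = 0; EF_Task 2 = 8
ES_Task 3 = max(EF_Task 1=12, EF_Task 2=8) = 12; EF_Task 3 = 12+5 = 17
ES_Task 4 = max(EF_Task 1=12, EF_Task 2=8) = 12; EF_Task 4 = 12+11 = 23
ES_Task 5 = max(EF_Task 3=17, EF_Task 4=23) = 23; EF_Task 5 = 23+10 = 33
Expected project duration μ = 33 days. Critical path: Task 1 → Task 4 → Task 5.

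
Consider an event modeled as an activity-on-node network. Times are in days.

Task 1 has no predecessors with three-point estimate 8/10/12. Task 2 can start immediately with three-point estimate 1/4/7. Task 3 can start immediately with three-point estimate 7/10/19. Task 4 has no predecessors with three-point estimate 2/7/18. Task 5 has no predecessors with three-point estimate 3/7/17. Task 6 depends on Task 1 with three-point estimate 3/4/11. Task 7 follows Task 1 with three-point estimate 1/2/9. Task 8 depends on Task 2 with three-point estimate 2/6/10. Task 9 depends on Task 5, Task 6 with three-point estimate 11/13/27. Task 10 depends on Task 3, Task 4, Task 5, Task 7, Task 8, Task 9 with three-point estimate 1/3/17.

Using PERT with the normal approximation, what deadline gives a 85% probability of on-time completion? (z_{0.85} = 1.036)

39.2 days

te_Task 1 = (8 + 4·10 + 12)/6 = 60/6 = 10; σ²_Task 1 = ((12−8)/6)² = 0.444
te_Task 2 = (1 + 4·4 + 7)/6 = 24/6 = 4; σ²_Task 2 = ((7−1)/6)² = 1.000
te_Task 3 = (7 + 4·10 + 19)/6 = 66/6 = 11; σ²_Task 3 = ((19−7)/6)² = 4.000
te_Task 4 = (2 + 4·7 + 18)/6 = 48/6 = 8; σ²_Task 4 = ((18−2)/6)² = 7.111
te_Task 5 = (3 + 4·7 + 17)/6 = 48/6 = 8; σ²_Task 5 = ((17−3)/6)² = 5.444
te_Task 6 = (3 + 4·4 + 11)/6 = 30/6 = 5; σ²_Task 6 = ((11−3)/6)² = 1.778
te_Task 7 = (1 + 4·2 + 9)/6 = 18/6 = 3; σ²_Task 7 = ((9−1)/6)² = 1.778
te_Task 8 = (2 + 4·6 + 10)/6 = 36/6 = 6; σ²_Task 8 = ((10−2)/6)² = 1.778
te_Task 9 = (11 + 4·13 + 27)/6 = 90/6 = 15; σ²_Task 9 = ((27−11)/6)² = 7.111
te_Task 10 = (1 + 4·3 + 17)/6 = 30/6 = 5; σ²_Task 10 = ((17−1)/6)² = 7.111

Forward pass:
ES_Task 1 = 0; EF_Task 1 = 10
ES_Task 2 = 0; EF_Task 2 = 4
ES_Task 3 = 0; EF_Task 3 = 11
ES_Task 4 = 0; EF_Task 4 = 8
ES_Task 5 = 0; EF_Task 5 = 8
ES_Task 6 = 10; EF_Task 6 = 10+5 = 15
ES_Task 7 = 10; EF_Task 7 = 10+3 = 13
ES_Task 8 = 4; EF_Task 8 = 4+6 = 10
ES_Task 9 = max(EF_Task 5=8, EF_Task 6=15) = 15; EF_Task 9 = 15+15 = 30
ES_Task 10 = max(EF_Task 3=11, EF_Task 4=8, EF_Task 5=8, EF_Task 7=13, EF_Task 8=10, EF_Task 9=30) = 30; EF_Task 10 = 30+5 = 35
Expected project duration μ = 35 days. Critical path: Task 1 → Task 6 → Task 9 → Task 10.

Variance along critical path = 0.444 + 1.778 + 7.111 + 7.111 = 16.444; σ = 4.055 days.
D = μ + z·σ = 35 + 1.036·4.055 = 39.2 days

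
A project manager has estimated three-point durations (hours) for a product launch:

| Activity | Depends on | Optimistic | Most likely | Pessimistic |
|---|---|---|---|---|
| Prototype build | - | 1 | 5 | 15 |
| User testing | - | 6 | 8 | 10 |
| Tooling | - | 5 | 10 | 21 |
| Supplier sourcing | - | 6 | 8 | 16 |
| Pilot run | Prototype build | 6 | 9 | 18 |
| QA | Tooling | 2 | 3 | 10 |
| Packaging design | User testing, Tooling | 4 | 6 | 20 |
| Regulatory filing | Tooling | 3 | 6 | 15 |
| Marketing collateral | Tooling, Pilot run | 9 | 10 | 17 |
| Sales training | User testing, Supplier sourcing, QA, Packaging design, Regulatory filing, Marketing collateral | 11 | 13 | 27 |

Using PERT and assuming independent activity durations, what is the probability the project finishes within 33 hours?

te_Prototype build = (1 + 4·5 + 15)/6 = 36/6 = 6; σ²_Prototype build = ((15−1)/6)² = 5.444
te_User testing = (6 + 4·8 + 10)/6 = 48/6 = 8; σ²_User testing = ((10−6)/6)² = 0.444
te_Tooling = (5 + 4·10 + 21)/6 = 66/6 = 11; σ²_Tooling = ((21−5)/6)² = 7.111
te_Supplier sourcing = (6 + 4·8 + 16)/6 = 54/6 = 9; σ²_Supplier sourcing = ((16−6)/6)² = 2.778
te_Pilot run = (6 + 4·9 + 18)/6 = 60/6 = 10; σ²_Pilot run = ((18−6)/6)² = 4.000
te_QA = (2 + 4·3 + 10)/6 = 24/6 = 4; σ²_QA = ((10−2)/6)² = 1.778
te_Packaging design = (4 + 4·6 + 20)/6 = 48/6 = 8; σ²_Packaging design = ((20−4)/6)² = 7.111
te_Regulatory filing = (3 + 4·6 + 15)/6 = 42/6 = 7; σ²_Regulatory filing = ((15−3)/6)² = 4.000
te_Marketing collateral = (9 + 4·10 + 17)/6 = 66/6 = 11; σ²_Marketing collateral = ((17−9)/6)² = 1.778
te_Sales training = (11 + 4·13 + 27)/6 = 90/6 = 15; σ²_Sales training = ((27−11)/6)² = 7.111

Forward pass:
ES_Prototype build = 0; EF_Prototype build = 6
ES_User testing = 0; EF_User testing = 8
ES_Tooling = 0; EF_Tooling = 11
ES_Supplier sourcing = 0; EF_Supplier sourcing = 9
ES_Pilot run = 6; EF_Pilot run = 6+10 = 16
ES_QA = 11; EF_QA = 11+4 = 15
ES_Packaging design = max(EF_User testing=8, EF_Tooling=11) = 11; EF_Packaging design = 11+8 = 19
ES_Regulatory filing = 11; EF_Regulatory filing = 11+7 = 18
ES_Marketing collateral = max(EF_Tooling=11, EF_Pilot run=16) = 16; EF_Marketing collateral = 16+11 = 27
ES_Sales training = max(EF_User testing=8, EF_Supplier sourcing=9, EF_QA=15, EF_Packaging design=19, EF_Regulatory filing=18, EF_Marketing collateral=27) = 27; EF_Sales training = 27+15 = 42
Expected project duration μ = 42 hours. Critical path: Prototype build → Pilot run → Marketing collateral → Sales training.

Variance along critical path = 5.444 + 4.000 + 1.778 + 7.111 = 18.333; σ = √18.333 = 4.282 hours.
Z = (33 − 42) / 4.282 = -2.102
P(T ≤ 33) = Φ(-2.102) ≈ 0.018

0.018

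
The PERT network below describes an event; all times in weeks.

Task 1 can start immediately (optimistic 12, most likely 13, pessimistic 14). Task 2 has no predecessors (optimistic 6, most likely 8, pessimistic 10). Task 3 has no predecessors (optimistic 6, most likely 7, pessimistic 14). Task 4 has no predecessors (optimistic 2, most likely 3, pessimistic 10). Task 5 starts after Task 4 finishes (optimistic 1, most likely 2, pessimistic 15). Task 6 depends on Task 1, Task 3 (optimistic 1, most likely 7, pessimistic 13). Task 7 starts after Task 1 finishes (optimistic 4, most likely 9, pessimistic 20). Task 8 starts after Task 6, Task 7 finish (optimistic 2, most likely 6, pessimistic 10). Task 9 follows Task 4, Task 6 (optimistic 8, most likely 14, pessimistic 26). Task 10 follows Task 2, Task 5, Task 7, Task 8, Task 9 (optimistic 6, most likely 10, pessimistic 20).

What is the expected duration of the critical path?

46 weeks

te_Task 1 = (12 + 4·13 + 14)/6 = 78/6 = 13
te_Task 2 = (6 + 4·8 + 10)/6 = 48/6 = 8
te_Task 3 = (6 + 4·7 + 14)/6 = 48/6 = 8
te_Task 4 = (2 + 4·3 + 10)/6 = 24/6 = 4
te_Task 5 = (1 + 4·2 + 15)/6 = 24/6 = 4
te_Task 6 = (1 + 4·7 + 13)/6 = 42/6 = 7
te_Task 7 = (4 + 4·9 + 20)/6 = 60/6 = 10
te_Task 8 = (2 + 4·6 + 10)/6 = 36/6 = 6
te_Task 9 = (8 + 4·14 + 26)/6 = 90/6 = 15
te_Task 10 = (6 + 4·10 + 20)/6 = 66/6 = 11

Forward pass:
ES_Task 1 = 0; EF_Task 1 = 13
ES_Task 2 = 0; EF_Task 2 = 8
ES_Task 3 = 0; EF_Task 3 = 8
ES_Task 4 = 0; EF_Task 4 = 4
ES_Task 5 = 4; EF_Task 5 = 4+4 = 8
ES_Task 6 = max(EF_Task 1=13, EF_Task 3=8) = 13; EF_Task 6 = 13+7 = 20
ES_Task 7 = 13; EF_Task 7 = 13+10 = 23
ES_Task 8 = max(EF_Task 6=20, EF_Task 7=23) = 23; EF_Task 8 = 23+6 = 29
ES_Task 9 = max(EF_Task 4=4, EF_Task 6=20) = 20; EF_Task 9 = 20+15 = 35
ES_Task 10 = max(EF_Task 2=8, EF_Task 5=8, EF_Task 7=23, EF_Task 8=29, EF_Task 9=35) = 35; EF_Task 10 = 35+11 = 46
Expected project duration μ = 46 weeks. Critical path: Task 1 → Task 6 → Task 9 → Task 10.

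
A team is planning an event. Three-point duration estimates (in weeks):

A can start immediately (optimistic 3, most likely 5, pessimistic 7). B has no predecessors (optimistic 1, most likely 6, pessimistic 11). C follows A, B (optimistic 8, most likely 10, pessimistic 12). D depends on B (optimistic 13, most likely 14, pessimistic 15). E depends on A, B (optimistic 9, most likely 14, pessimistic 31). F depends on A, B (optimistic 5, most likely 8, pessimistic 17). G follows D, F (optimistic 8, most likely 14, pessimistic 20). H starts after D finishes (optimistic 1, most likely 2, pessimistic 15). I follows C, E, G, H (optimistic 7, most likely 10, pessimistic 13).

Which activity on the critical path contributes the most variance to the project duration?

G

te_A = (3 + 4·5 + 7)/6 = 30/6 = 5; σ²_A = ((7−3)/6)² = 0.444
te_B = (1 + 4·6 + 11)/6 = 36/6 = 6; σ²_B = ((11−1)/6)² = 2.778
te_C = (8 + 4·10 + 12)/6 = 60/6 = 10; σ²_C = ((12−8)/6)² = 0.444
te_D = (13 + 4·14 + 15)/6 = 84/6 = 14; σ²_D = ((15−13)/6)² = 0.111
te_E = (9 + 4·14 + 31)/6 = 96/6 = 16; σ²_E = ((31−9)/6)² = 13.444
te_F = (5 + 4·8 + 17)/6 = 54/6 = 9; σ²_F = ((17−5)/6)² = 4.000
te_G = (8 + 4·14 + 20)/6 = 84/6 = 14; σ²_G = ((20−8)/6)² = 4.000
te_H = (1 + 4·2 + 15)/6 = 24/6 = 4; σ²_H = ((15−1)/6)² = 5.444
te_I = (7 + 4·10 + 13)/6 = 60/6 = 10; σ²_I = ((13−7)/6)² = 1.000

Forward pass:
ES_A = 0; EF_A = 5
ES_B = 0; EF_B = 6
ES_C = max(EF_A=5, EF_B=6) = 6; EF_C = 6+10 = 16
ES_D = 6; EF_D = 6+14 = 20
ES_E = max(EF_A=5, EF_B=6) = 6; EF_E = 6+16 = 22
ES_F = max(EF_A=5, EF_B=6) = 6; EF_F = 6+9 = 15
ES_G = max(EF_D=20, EF_F=15) = 20; EF_G = 20+14 = 34
ES_H = 20; EF_H = 20+4 = 24
ES_I = max(EF_C=16, EF_E=22, EF_G=34, EF_H=24) = 34; EF_I = 34+10 = 44
Expected project duration μ = 44 weeks. Critical path: B → D → G → I.

Variances on critical path: σ²_B=2.778, σ²_D=0.111, σ²_G=4.000, σ²_I=1.000.
Largest is σ²_G = 4.000.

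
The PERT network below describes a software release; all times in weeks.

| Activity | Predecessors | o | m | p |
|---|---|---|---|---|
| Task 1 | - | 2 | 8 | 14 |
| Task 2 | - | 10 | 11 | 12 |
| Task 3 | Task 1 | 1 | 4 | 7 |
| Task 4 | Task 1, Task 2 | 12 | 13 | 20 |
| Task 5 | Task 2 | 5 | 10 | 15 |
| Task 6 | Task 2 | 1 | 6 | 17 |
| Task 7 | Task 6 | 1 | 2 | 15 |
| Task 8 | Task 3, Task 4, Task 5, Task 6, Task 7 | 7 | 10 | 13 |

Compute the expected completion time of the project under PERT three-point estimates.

te_Task 1 = (2 + 4·8 + 14)/6 = 48/6 = 8
te_Task 2 = (10 + 4·11 + 12)/6 = 66/6 = 11
te_Task 3 = (1 + 4·4 + 7)/6 = 24/6 = 4
te_Task 4 = (12 + 4·13 + 20)/6 = 84/6 = 14
te_Task 5 = (5 + 4·10 + 15)/6 = 60/6 = 10
te_Task 6 = (1 + 4·6 + 17)/6 = 42/6 = 7
te_Task 7 = (1 + 4·2 + 15)/6 = 24/6 = 4
te_Task 8 = (7 + 4·10 + 13)/6 = 60/6 = 10

Forward pass:
ES_Task 1 = 0; EF_Task 1 = 8
ES_Task 2 = 0; EF_Task 2 = 11
ES_Task 3 = 8; EF_Task 3 = 8+4 = 12
ES_Task 4 = max(EF_Task 1=8, EF_Task 2=11) = 11; EF_Task 4 = 11+14 = 25
ES_Task 5 = 11; EF_Task 5 = 11+10 = 21
ES_Task 6 = 11; EF_Task 6 = 11+7 = 18
ES_Task 7 = 18; EF_Task 7 = 18+4 = 22
ES_Task 8 = max(EF_Task 3=12, EF_Task 4=25, EF_Task 5=21, EF_Task 6=18, EF_Task 7=22) = 25; EF_Task 8 = 25+10 = 35
Expected project duration μ = 35 weeks. Critical path: Task 2 → Task 4 → Task 8.

35 weeks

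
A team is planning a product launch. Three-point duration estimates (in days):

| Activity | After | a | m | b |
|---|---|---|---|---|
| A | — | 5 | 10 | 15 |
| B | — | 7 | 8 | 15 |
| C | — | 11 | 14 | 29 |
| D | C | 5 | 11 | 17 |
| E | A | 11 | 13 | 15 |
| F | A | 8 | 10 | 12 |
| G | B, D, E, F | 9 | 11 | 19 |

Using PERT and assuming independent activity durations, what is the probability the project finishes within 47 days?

0.978

te_A = (5 + 4·10 + 15)/6 = 60/6 = 10; σ²_A = ((15−5)/6)² = 2.778
te_B = (7 + 4·8 + 15)/6 = 54/6 = 9; σ²_B = ((15−7)/6)² = 1.778
te_C = (11 + 4·14 + 29)/6 = 96/6 = 16; σ²_C = ((29−11)/6)² = 9.000
te_D = (5 + 4·11 + 17)/6 = 66/6 = 11; σ²_D = ((17−5)/6)² = 4.000
te_E = (11 + 4·13 + 15)/6 = 78/6 = 13; σ²_E = ((15−11)/6)² = 0.444
te_F = (8 + 4·10 + 12)/6 = 60/6 = 10; σ²_F = ((12−8)/6)² = 0.444
te_G = (9 + 4·11 + 19)/6 = 72/6 = 12; σ²_G = ((19−9)/6)² = 2.778

Forward pass:
ES_A = 0; EF_A = 10
ES_B = 0; EF_B = 9
ES_C = 0; EF_C = 16
ES_D = 16; EF_D = 16+11 = 27
ES_E = 10; EF_E = 10+13 = 23
ES_F = 10; EF_F = 10+10 = 20
ES_G = max(EF_B=9, EF_D=27, EF_E=23, EF_F=20) = 27; EF_G = 27+12 = 39
Expected project duration μ = 39 days. Critical path: C → D → G.

Variance along critical path = 9.000 + 4.000 + 2.778 = 15.778; σ = √15.778 = 3.972 days.
Z = (47 − 39) / 3.972 = 2.014
P(T ≤ 47) = Φ(2.014) ≈ 0.978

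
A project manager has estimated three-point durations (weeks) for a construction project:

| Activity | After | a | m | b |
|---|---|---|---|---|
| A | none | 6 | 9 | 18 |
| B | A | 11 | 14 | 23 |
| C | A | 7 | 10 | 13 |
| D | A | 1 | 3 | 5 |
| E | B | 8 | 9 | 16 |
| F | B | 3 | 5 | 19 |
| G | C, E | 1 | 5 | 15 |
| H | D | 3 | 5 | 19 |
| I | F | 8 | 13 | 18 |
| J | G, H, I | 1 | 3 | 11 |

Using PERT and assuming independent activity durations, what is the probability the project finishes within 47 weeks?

te_A = (6 + 4·9 + 18)/6 = 60/6 = 10; σ²_A = ((18−6)/6)² = 4.000
te_B = (11 + 4·14 + 23)/6 = 90/6 = 15; σ²_B = ((23−11)/6)² = 4.000
te_C = (7 + 4·10 + 13)/6 = 60/6 = 10; σ²_C = ((13−7)/6)² = 1.000
te_D = (1 + 4·3 + 5)/6 = 18/6 = 3; σ²_D = ((5−1)/6)² = 0.444
te_E = (8 + 4·9 + 16)/6 = 60/6 = 10; σ²_E = ((16−8)/6)² = 1.778
te_F = (3 + 4·5 + 19)/6 = 42/6 = 7; σ²_F = ((19−3)/6)² = 7.111
te_G = (1 + 4·5 + 15)/6 = 36/6 = 6; σ²_G = ((15−1)/6)² = 5.444
te_H = (3 + 4·5 + 19)/6 = 42/6 = 7; σ²_H = ((19−3)/6)² = 7.111
te_I = (8 + 4·13 + 18)/6 = 78/6 = 13; σ²_I = ((18−8)/6)² = 2.778
te_J = (1 + 4·3 + 11)/6 = 24/6 = 4; σ²_J = ((11−1)/6)² = 2.778

Forward pass:
ES_A = 0; EF_A = 10
ES_B = 10; EF_B = 10+15 = 25
ES_C = 10; EF_C = 10+10 = 20
ES_D = 10; EF_D = 10+3 = 13
ES_E = 25; EF_E = 25+10 = 35
ES_F = 25; EF_F = 25+7 = 32
ES_G = max(EF_C=20, EF_E=35) = 35; EF_G = 35+6 = 41
ES_H = 13; EF_H = 13+7 = 20
ES_I = 32; EF_I = 32+13 = 45
ES_J = max(EF_G=41, EF_H=20, EF_I=45) = 45; EF_J = 45+4 = 49
Expected project duration μ = 49 weeks. Critical path: A → B → F → I → J.

Variance along critical path = 4.000 + 4.000 + 7.111 + 2.778 + 2.778 = 20.667; σ = √20.667 = 4.546 weeks.
Z = (47 − 49) / 4.546 = -0.440
P(T ≤ 47) = Φ(-0.440) ≈ 0.330

0.330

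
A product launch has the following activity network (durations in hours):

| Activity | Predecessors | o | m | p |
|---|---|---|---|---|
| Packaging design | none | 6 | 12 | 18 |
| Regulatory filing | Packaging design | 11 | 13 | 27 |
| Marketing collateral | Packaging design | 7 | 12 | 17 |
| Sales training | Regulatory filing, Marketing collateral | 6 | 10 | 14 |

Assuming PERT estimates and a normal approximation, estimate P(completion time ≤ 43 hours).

te_Packaging design = (6 + 4·12 + 18)/6 = 72/6 = 12; σ²_Packaging design = ((18−6)/6)² = 4.000
te_Regulatory filing = (11 + 4·13 + 27)/6 = 90/6 = 15; σ²_Regulatory filing = ((27−11)/6)² = 7.111
te_Marketing collateral = (7 + 4·12 + 17)/6 = 72/6 = 12; σ²_Marketing collateral = ((17−7)/6)² = 2.778
te_Sales training = (6 + 4·10 + 14)/6 = 60/6 = 10; σ²_Sales training = ((14−6)/6)² = 1.778

Forward pass:
ES_Packaging design = 0; EF_Packaging design = 12
ES_Regulatory filing = 12; EF_Regulatory filing = 12+15 = 27
ES_Marketing collateral = 12; EF_Marketing collateral = 12+12 = 24
ES_Sales training = max(EF_Regulatory filing=27, EF_Marketing collateral=24) = 27; EF_Sales training = 27+10 = 37
Expected project duration μ = 37 hours. Critical path: Packaging design → Regulatory filing → Sales training.

Variance along critical path = 4.000 + 7.111 + 1.778 = 12.889; σ = √12.889 = 3.590 hours.
Z = (43 − 37) / 3.590 = 1.671
P(T ≤ 43) = Φ(1.671) ≈ 0.953

0.953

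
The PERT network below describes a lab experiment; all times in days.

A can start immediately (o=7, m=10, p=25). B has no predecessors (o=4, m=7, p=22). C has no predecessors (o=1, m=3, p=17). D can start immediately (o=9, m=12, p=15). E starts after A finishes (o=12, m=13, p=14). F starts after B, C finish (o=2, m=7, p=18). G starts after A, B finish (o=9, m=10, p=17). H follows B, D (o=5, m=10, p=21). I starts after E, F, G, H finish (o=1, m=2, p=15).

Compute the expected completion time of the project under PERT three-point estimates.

te_A = (7 + 4·10 + 25)/6 = 72/6 = 12
te_B = (4 + 4·7 + 22)/6 = 54/6 = 9
te_C = (1 + 4·3 + 17)/6 = 30/6 = 5
te_D = (9 + 4·12 + 15)/6 = 72/6 = 12
te_E = (12 + 4·13 + 14)/6 = 78/6 = 13
te_F = (2 + 4·7 + 18)/6 = 48/6 = 8
te_G = (9 + 4·10 + 17)/6 = 66/6 = 11
te_H = (5 + 4·10 + 21)/6 = 66/6 = 11
te_I = (1 + 4·2 + 15)/6 = 24/6 = 4

Forward pass:
ES_A = 0; EF_A = 12
ES_B = 0; EF_B = 9
ES_C = 0; EF_C = 5
ES_D = 0; EF_D = 12
ES_E = 12; EF_E = 12+13 = 25
ES_F = max(EF_B=9, EF_C=5) = 9; EF_F = 9+8 = 17
ES_G = max(EF_A=12, EF_B=9) = 12; EF_G = 12+11 = 23
ES_H = max(EF_B=9, EF_D=12) = 12; EF_H = 12+11 = 23
ES_I = max(EF_E=25, EF_F=17, EF_G=23, EF_H=23) = 25; EF_I = 25+4 = 29
Expected project duration μ = 29 days. Critical path: A → E → I.

29 days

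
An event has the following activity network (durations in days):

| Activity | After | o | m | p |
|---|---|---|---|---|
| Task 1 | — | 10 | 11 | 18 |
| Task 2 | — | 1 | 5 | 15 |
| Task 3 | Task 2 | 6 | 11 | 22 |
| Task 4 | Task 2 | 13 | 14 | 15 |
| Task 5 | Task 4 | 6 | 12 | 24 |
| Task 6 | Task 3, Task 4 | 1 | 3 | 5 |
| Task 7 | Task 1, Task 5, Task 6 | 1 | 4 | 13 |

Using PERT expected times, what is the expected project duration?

te_Task 1 = (10 + 4·11 + 18)/6 = 72/6 = 12
te_Task 2 = (1 + 4·5 + 15)/6 = 36/6 = 6
te_Task 3 = (6 + 4·11 + 22)/6 = 72/6 = 12
te_Task 4 = (13 + 4·14 + 15)/6 = 84/6 = 14
te_Task 5 = (6 + 4·12 + 24)/6 = 78/6 = 13
te_Task 6 = (1 + 4·3 + 5)/6 = 18/6 = 3
te_Task 7 = (1 + 4·4 + 13)/6 = 30/6 = 5

Forward pass:
ES_Task 1 = 0; EF_Task 1 = 12
ES_Task 2 = 0; EF_Task 2 = 6
ES_Task 3 = 6; EF_Task 3 = 6+12 = 18
ES_Task 4 = 6; EF_Task 4 = 6+14 = 20
ES_Task 5 = 20; EF_Task 5 = 20+13 = 33
ES_Task 6 = max(EF_Task 3=18, EF_Task 4=20) = 20; EF_Task 6 = 20+3 = 23
ES_Task 7 = max(EF_Task 1=12, EF_Task 5=33, EF_Task 6=23) = 33; EF_Task 7 = 33+5 = 38
Expected project duration μ = 38 days. Critical path: Task 2 → Task 4 → Task 5 → Task 7.

38 days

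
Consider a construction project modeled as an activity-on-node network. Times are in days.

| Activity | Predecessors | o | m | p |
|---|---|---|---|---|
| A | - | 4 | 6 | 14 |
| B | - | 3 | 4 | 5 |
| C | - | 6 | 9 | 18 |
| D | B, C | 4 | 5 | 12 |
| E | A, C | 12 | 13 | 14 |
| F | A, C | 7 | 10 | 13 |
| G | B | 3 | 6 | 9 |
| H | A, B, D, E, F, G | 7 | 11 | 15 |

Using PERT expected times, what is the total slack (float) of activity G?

te_A = (4 + 4·6 + 14)/6 = 42/6 = 7
te_B = (3 + 4·4 + 5)/6 = 24/6 = 4
te_C = (6 + 4·9 + 18)/6 = 60/6 = 10
te_D = (4 + 4·5 + 12)/6 = 36/6 = 6
te_E = (12 + 4·13 + 14)/6 = 78/6 = 13
te_F = (7 + 4·10 + 13)/6 = 60/6 = 10
te_G = (3 + 4·6 + 9)/6 = 36/6 = 6
te_H = (7 + 4·11 + 15)/6 = 66/6 = 11

Forward pass:
ES_A = 0; EF_A = 7
ES_B = 0; EF_B = 4
ES_C = 0; EF_C = 10
ES_D = max(EF_B=4, EF_C=10) = 10; EF_D = 10+6 = 16
ES_E = max(EF_A=7, EF_C=10) = 10; EF_E = 10+13 = 23
ES_F = max(EF_A=7, EF_C=10) = 10; EF_F = 10+10 = 20
ES_G = 4; EF_G = 4+6 = 10
ES_H = max(EF_A=7, EF_B=4, EF_D=16, EF_E=23, EF_F=20, EF_G=10) = 23; EF_H = 23+11 = 34
Expected project duration μ = 34 days. Critical path: C → E → H.

Backward pass:
LF_H = 34; LS_H = 34−11 = 23
LF_G = LS_H = 23; LS_G = 23−6 = 17
LF_F = LS_H = 23; LS_F = 23−10 = 13
LF_E = LS_H = 23; LS_E = 23−13 = 10
LF_D = LS_H = 23; LS_D = 23−6 = 17
LF_C = min(LS_D=17, LS_E=10, LS_F=13) = 10; LS_C = 10−10 = 0
LF_B = min(LS_D=17, LS_G=17, LS_H=23) = 17; LS_B = 17−4 = 13
LF_A = min(LS_E=10, LS_F=13, LS_H=23) = 10; LS_A = 10−7 = 3
Slack_G = LS_G − ES_G = 17 − 4 = 13

13 days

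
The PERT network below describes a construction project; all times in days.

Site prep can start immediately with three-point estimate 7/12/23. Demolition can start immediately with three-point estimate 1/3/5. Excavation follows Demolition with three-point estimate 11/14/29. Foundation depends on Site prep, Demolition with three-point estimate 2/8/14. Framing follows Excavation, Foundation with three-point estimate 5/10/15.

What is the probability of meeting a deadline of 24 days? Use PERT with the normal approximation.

te_Site prep = (7 + 4·12 + 23)/6 = 78/6 = 13; σ²_Site prep = ((23−7)/6)² = 7.111
te_Demolition = (1 + 4·3 + 5)/6 = 18/6 = 3; σ²_Demolition = ((5−1)/6)² = 0.444
te_Excavation = (11 + 4·14 + 29)/6 = 96/6 = 16; σ²_Excavation = ((29−11)/6)² = 9.000
te_Foundation = (2 + 4·8 + 14)/6 = 48/6 = 8; σ²_Foundation = ((14−2)/6)² = 4.000
te_Framing = (5 + 4·10 + 15)/6 = 60/6 = 10; σ²_Framing = ((15−5)/6)² = 2.778

Forward pass:
ES_Site prep = 0; EF_Site prep = 13
ES_Demolition = 0; EF_Demolition = 3
ES_Excavation = 3; EF_Excavation = 3+16 = 19
ES_Foundation = max(EF_Site prep=13, EF_Demolition=3) = 13; EF_Foundation = 13+8 = 21
ES_Framing = max(EF_Excavation=19, EF_Foundation=21) = 21; EF_Framing = 21+10 = 31
Expected project duration μ = 31 days. Critical path: Site prep → Foundation → Framing.

Variance along critical path = 7.111 + 4.000 + 2.778 = 13.889; σ = √13.889 = 3.727 days.
Z = (24 − 31) / 3.727 = -1.878
P(T ≤ 24) = Φ(-1.878) ≈ 0.030

0.030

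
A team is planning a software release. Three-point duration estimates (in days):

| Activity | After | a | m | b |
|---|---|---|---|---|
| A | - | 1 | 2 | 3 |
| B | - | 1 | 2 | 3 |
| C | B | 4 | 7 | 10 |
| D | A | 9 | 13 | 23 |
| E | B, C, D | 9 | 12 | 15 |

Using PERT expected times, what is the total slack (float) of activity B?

7 days

te_A = (1 + 4·2 + 3)/6 = 12/6 = 2
te_B = (1 + 4·2 + 3)/6 = 12/6 = 2
te_C = (4 + 4·7 + 10)/6 = 42/6 = 7
te_D = (9 + 4·13 + 23)/6 = 84/6 = 14
te_E = (9 + 4·12 + 15)/6 = 72/6 = 12

Forward pass:
ES_A = 0; EF_A = 2
ES_B = 0; EF_B = 2
ES_C = 2; EF_C = 2+7 = 9
ES_D = 2; EF_D = 2+14 = 16
ES_E = max(EF_B=2, EF_C=9, EF_D=16) = 16; EF_E = 16+12 = 28
Expected project duration μ = 28 days. Critical path: A → D → E.

Backward pass:
LF_E = 28; LS_E = 28−12 = 16
LF_D = LS_E = 16; LS_D = 16−14 = 2
LF_C = LS_E = 16; LS_C = 16−7 = 9
LF_B = min(LS_C=9, LS_E=16) = 9; LS_B = 9−2 = 7
LF_A = LS_D = 2; LS_A = 2−2 = 0
Slack_B = LS_B − ES_B = 7 − 0 = 7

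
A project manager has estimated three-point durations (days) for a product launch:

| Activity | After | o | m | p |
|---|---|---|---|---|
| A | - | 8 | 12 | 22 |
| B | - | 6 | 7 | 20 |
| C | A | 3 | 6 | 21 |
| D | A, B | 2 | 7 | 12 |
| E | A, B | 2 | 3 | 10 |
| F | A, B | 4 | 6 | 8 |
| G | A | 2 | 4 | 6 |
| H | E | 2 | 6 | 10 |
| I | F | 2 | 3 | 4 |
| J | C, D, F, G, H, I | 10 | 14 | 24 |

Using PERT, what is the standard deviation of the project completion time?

3.80 days

te_A = (8 + 4·12 + 22)/6 = 78/6 = 13; σ²_A = ((22−8)/6)² = 5.444
te_B = (6 + 4·7 + 20)/6 = 54/6 = 9; σ²_B = ((20−6)/6)² = 5.444
te_C = (3 + 4·6 + 21)/6 = 48/6 = 8; σ²_C = ((21−3)/6)² = 9.000
te_D = (2 + 4·7 + 12)/6 = 42/6 = 7; σ²_D = ((12−2)/6)² = 2.778
te_E = (2 + 4·3 + 10)/6 = 24/6 = 4; σ²_E = ((10−2)/6)² = 1.778
te_F = (4 + 4·6 + 8)/6 = 36/6 = 6; σ²_F = ((8−4)/6)² = 0.444
te_G = (2 + 4·4 + 6)/6 = 24/6 = 4; σ²_G = ((6−2)/6)² = 0.444
te_H = (2 + 4·6 + 10)/6 = 36/6 = 6; σ²_H = ((10−2)/6)² = 1.778
te_I = (2 + 4·3 + 4)/6 = 18/6 = 3; σ²_I = ((4−2)/6)² = 0.111
te_J = (10 + 4·14 + 24)/6 = 90/6 = 15; σ²_J = ((24−10)/6)² = 5.444

Forward pass:
ES_A = 0; EF_A = 13
ES_B = 0; EF_B = 9
ES_C = 13; EF_C = 13+8 = 21
ES_D = max(EF_A=13, EF_B=9) = 13; EF_D = 13+7 = 20
ES_E = max(EF_A=13, EF_B=9) = 13; EF_E = 13+4 = 17
ES_F = max(EF_A=13, EF_B=9) = 13; EF_F = 13+6 = 19
ES_G = 13; EF_G = 13+4 = 17
ES_H = 17; EF_H = 17+6 = 23
ES_I = 19; EF_I = 19+3 = 22
ES_J = max(EF_C=21, EF_D=20, EF_F=19, EF_G=17, EF_H=23, EF_I=22) = 23; EF_J = 23+15 = 38
Expected project duration μ = 38 days. Critical path: A → E → H → J.

Variance along critical path = 5.444 + 1.778 + 1.778 + 5.444 = 14.444
σ = √14.444 = 3.801 days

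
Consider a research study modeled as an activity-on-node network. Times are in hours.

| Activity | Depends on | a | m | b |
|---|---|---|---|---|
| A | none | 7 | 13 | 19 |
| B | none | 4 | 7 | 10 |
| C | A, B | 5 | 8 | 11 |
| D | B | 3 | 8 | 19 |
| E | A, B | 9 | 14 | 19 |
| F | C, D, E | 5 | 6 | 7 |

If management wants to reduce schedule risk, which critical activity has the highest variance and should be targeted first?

A

te_A = (7 + 4·13 + 19)/6 = 78/6 = 13; σ²_A = ((19−7)/6)² = 4.000
te_B = (4 + 4·7 + 10)/6 = 42/6 = 7; σ²_B = ((10−4)/6)² = 1.000
te_C = (5 + 4·8 + 11)/6 = 48/6 = 8; σ²_C = ((11−5)/6)² = 1.000
te_D = (3 + 4·8 + 19)/6 = 54/6 = 9; σ²_D = ((19−3)/6)² = 7.111
te_E = (9 + 4·14 + 19)/6 = 84/6 = 14; σ²_E = ((19−9)/6)² = 2.778
te_F = (5 + 4·6 + 7)/6 = 36/6 = 6; σ²_F = ((7−5)/6)² = 0.111

Forward pass:
ES_A = 0; EF_A = 13
ES_B = 0; EF_B = 7
ES_C = max(EF_A=13, EF_B=7) = 13; EF_C = 13+8 = 21
ES_D = 7; EF_D = 7+9 = 16
ES_E = max(EF_A=13, EF_B=7) = 13; EF_E = 13+14 = 27
ES_F = max(EF_C=21, EF_D=16, EF_E=27) = 27; EF_F = 27+6 = 33
Expected project duration μ = 33 hours. Critical path: A → E → F.

Variances on critical path: σ²_A=4.000, σ²_E=2.778, σ²_F=0.111.
Largest is σ²_A = 4.000.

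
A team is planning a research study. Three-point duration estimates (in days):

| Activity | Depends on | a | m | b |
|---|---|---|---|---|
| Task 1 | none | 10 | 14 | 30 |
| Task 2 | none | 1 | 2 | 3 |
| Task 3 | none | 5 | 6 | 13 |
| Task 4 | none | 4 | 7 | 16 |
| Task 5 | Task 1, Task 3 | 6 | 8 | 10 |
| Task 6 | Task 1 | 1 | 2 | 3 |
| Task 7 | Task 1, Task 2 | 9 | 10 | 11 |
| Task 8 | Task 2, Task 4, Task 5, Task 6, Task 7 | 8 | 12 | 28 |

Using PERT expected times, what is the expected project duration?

40 days

te_Task 1 = (10 + 4·14 + 30)/6 = 96/6 = 16
te_Task 2 = (1 + 4·2 + 3)/6 = 12/6 = 2
te_Task 3 = (5 + 4·6 + 13)/6 = 42/6 = 7
te_Task 4 = (4 + 4·7 + 16)/6 = 48/6 = 8
te_Task 5 = (6 + 4·8 + 10)/6 = 48/6 = 8
te_Task 6 = (1 + 4·2 + 3)/6 = 12/6 = 2
te_Task 7 = (9 + 4·10 + 11)/6 = 60/6 = 10
te_Task 8 = (8 + 4·12 + 28)/6 = 84/6 = 14

Forward pass:
ES_Task 1 = 0; EF_Task 1 = 16
ES_Task 2 = 0; EF_Task 2 = 2
ES_Task 3 = 0; EF_Task 3 = 7
ES_Task 4 = 0; EF_Task 4 = 8
ES_Task 5 = max(EF_Task 1=16, EF_Task 3=7) = 16; EF_Task 5 = 16+8 = 24
ES_Task 6 = 16; EF_Task 6 = 16+2 = 18
ES_Task 7 = max(EF_Task 1=16, EF_Task 2=2) = 16; EF_Task 7 = 16+10 = 26
ES_Task 8 = max(EF_Task 2=2, EF_Task 4=8, EF_Task 5=24, EF_Task 6=18, EF_Task 7=26) = 26; EF_Task 8 = 26+14 = 40
Expected project duration μ = 40 days. Critical path: Task 1 → Task 7 → Task 8.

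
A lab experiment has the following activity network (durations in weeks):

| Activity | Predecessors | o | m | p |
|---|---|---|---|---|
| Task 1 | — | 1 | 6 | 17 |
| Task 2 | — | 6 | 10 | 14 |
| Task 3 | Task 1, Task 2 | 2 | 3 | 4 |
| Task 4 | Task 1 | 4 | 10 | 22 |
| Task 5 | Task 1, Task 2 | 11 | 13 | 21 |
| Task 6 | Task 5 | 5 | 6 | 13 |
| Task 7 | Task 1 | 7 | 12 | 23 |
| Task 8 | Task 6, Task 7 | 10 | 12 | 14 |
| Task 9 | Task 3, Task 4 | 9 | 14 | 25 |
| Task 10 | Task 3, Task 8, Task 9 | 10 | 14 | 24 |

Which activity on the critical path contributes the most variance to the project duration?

Task 10

te_Task 1 = (1 + 4·6 + 17)/6 = 42/6 = 7; σ²_Task 1 = ((17−1)/6)² = 7.111
te_Task 2 = (6 + 4·10 + 14)/6 = 60/6 = 10; σ²_Task 2 = ((14−6)/6)² = 1.778
te_Task 3 = (2 + 4·3 + 4)/6 = 18/6 = 3; σ²_Task 3 = ((4−2)/6)² = 0.111
te_Task 4 = (4 + 4·10 + 22)/6 = 66/6 = 11; σ²_Task 4 = ((22−4)/6)² = 9.000
te_Task 5 = (11 + 4·13 + 21)/6 = 84/6 = 14; σ²_Task 5 = ((21−11)/6)² = 2.778
te_Task 6 = (5 + 4·6 + 13)/6 = 42/6 = 7; σ²_Task 6 = ((13−5)/6)² = 1.778
te_Task 7 = (7 + 4·12 + 23)/6 = 78/6 = 13; σ²_Task 7 = ((23−7)/6)² = 7.111
te_Task 8 = (10 + 4·12 + 14)/6 = 72/6 = 12; σ²_Task 8 = ((14−10)/6)² = 0.444
te_Task 9 = (9 + 4·14 + 25)/6 = 90/6 = 15; σ²_Task 9 = ((25−9)/6)² = 7.111
te_Task 10 = (10 + 4·14 + 24)/6 = 90/6 = 15; σ²_Task 10 = ((24−10)/6)² = 5.444

Forward pass:
ES_Task 1 = 0; EF_Task 1 = 7
ES_Task 2 = 0; EF_Task 2 = 10
ES_Task 3 = max(EF_Task 1=7, EF_Task 2=10) = 10; EF_Task 3 = 10+3 = 13
ES_Task 4 = 7; EF_Task 4 = 7+11 = 18
ES_Task 5 = max(EF_Task 1=7, EF_Task 2=10) = 10; EF_Task 5 = 10+14 = 24
ES_Task 6 = 24; EF_Task 6 = 24+7 = 31
ES_Task 7 = 7; EF_Task 7 = 7+13 = 20
ES_Task 8 = max(EF_Task 6=31, EF_Task 7=20) = 31; EF_Task 8 = 31+12 = 43
ES_Task 9 = max(EF_Task 3=13, EF_Task 4=18) = 18; EF_Task 9 = 18+15 = 33
ES_Task 10 = max(EF_Task 3=13, EF_Task 8=43, EF_Task 9=33) = 43; EF_Task 10 = 43+15 = 58
Expected project duration μ = 58 weeks. Critical path: Task 2 → Task 5 → Task 6 → Task 8 → Task 10.

Variances on critical path: σ²_Task 2=1.778, σ²_Task 5=2.778, σ²_Task 6=1.778, σ²_Task 8=0.444, σ²_Task 10=5.444.
Largest is σ²_Task 10 = 5.444.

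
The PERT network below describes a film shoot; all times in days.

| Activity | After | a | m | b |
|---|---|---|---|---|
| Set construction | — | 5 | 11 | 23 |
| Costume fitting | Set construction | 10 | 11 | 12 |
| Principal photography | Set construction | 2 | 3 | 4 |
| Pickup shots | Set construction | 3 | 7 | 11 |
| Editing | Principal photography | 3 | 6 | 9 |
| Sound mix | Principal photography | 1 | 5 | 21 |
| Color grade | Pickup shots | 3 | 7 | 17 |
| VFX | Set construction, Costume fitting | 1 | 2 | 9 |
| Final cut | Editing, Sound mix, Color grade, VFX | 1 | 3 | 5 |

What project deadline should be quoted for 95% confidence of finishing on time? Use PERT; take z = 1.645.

36.7 days

te_Set construction = (5 + 4·11 + 23)/6 = 72/6 = 12; σ²_Set construction = ((23−5)/6)² = 9.000
te_Costume fitting = (10 + 4·11 + 12)/6 = 66/6 = 11; σ²_Costume fitting = ((12−10)/6)² = 0.111
te_Principal photography = (2 + 4·3 + 4)/6 = 18/6 = 3; σ²_Principal photography = ((4−2)/6)² = 0.111
te_Pickup shots = (3 + 4·7 + 11)/6 = 42/6 = 7; σ²_Pickup shots = ((11−3)/6)² = 1.778
te_Editing = (3 + 4·6 + 9)/6 = 36/6 = 6; σ²_Editing = ((9−3)/6)² = 1.000
te_Sound mix = (1 + 4·5 + 21)/6 = 42/6 = 7; σ²_Sound mix = ((21−1)/6)² = 11.111
te_Color grade = (3 + 4·7 + 17)/6 = 48/6 = 8; σ²_Color grade = ((17−3)/6)² = 5.444
te_VFX = (1 + 4·2 + 9)/6 = 18/6 = 3; σ²_VFX = ((9−1)/6)² = 1.778
te_Final cut = (1 + 4·3 + 5)/6 = 18/6 = 3; σ²_Final cut = ((5−1)/6)² = 0.444

Forward pass:
ES_Set construction = 0; EF_Set construction = 12
ES_Costume fitting = 12; EF_Costume fitting = 12+11 = 23
ES_Principal photography = 12; EF_Principal photography = 12+3 = 15
ES_Pickup shots = 12; EF_Pickup shots = 12+7 = 19
ES_Editing = 15; EF_Editing = 15+6 = 21
ES_Sound mix = 15; EF_Sound mix = 15+7 = 22
ES_Color grade = 19; EF_Color grade = 19+8 = 27
ES_VFX = max(EF_Set construction=12, EF_Costume fitting=23) = 23; EF_VFX = 23+3 = 26
ES_Final cut = max(EF_Editing=21, EF_Sound mix=22, EF_Color grade=27, EF_VFX=26) = 27; EF_Final cut = 27+3 = 30
Expected project duration μ = 30 days. Critical path: Set construction → Pickup shots → Color grade → Final cut.

Variance along critical path = 9.000 + 1.778 + 5.444 + 0.444 = 16.667; σ = 4.082 days.
D = μ + z·σ = 30 + 1.645·4.082 = 36.7 days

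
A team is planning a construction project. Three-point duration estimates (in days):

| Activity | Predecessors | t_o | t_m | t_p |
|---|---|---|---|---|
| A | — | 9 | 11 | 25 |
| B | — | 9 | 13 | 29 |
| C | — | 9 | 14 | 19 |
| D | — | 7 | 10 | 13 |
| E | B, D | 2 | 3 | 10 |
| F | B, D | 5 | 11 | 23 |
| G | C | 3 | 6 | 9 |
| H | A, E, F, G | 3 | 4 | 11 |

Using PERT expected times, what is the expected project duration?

32 days

te_A = (9 + 4·11 + 25)/6 = 78/6 = 13
te_B = (9 + 4·13 + 29)/6 = 90/6 = 15
te_C = (9 + 4·14 + 19)/6 = 84/6 = 14
te_D = (7 + 4·10 + 13)/6 = 60/6 = 10
te_E = (2 + 4·3 + 10)/6 = 24/6 = 4
te_F = (5 + 4·11 + 23)/6 = 72/6 = 12
te_G = (3 + 4·6 + 9)/6 = 36/6 = 6
te_H = (3 + 4·4 + 11)/6 = 30/6 = 5

Forward pass:
ES_A = 0; EF_A = 13
ES_B = 0; EF_B = 15
ES_C = 0; EF_C = 14
ES_D = 0; EF_D = 10
ES_E = max(EF_B=15, EF_D=10) = 15; EF_E = 15+4 = 19
ES_F = max(EF_B=15, EF_D=10) = 15; EF_F = 15+12 = 27
ES_G = 14; EF_G = 14+6 = 20
ES_H = max(EF_A=13, EF_E=19, EF_F=27, EF_G=20) = 27; EF_H = 27+5 = 32
Expected project duration μ = 32 days. Critical path: B → F → H.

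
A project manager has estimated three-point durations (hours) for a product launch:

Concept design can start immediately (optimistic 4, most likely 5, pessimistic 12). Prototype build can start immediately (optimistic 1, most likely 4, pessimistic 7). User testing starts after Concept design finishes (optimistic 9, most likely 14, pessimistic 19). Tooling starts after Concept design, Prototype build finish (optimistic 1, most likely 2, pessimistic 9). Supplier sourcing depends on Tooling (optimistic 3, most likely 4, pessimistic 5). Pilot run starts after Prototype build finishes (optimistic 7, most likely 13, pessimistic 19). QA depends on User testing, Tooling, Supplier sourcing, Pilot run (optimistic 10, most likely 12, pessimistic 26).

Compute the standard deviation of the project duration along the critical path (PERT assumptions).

te_Concept design = (4 + 4·5 + 12)/6 = 36/6 = 6; σ²_Concept design = ((12−4)/6)² = 1.778
te_Prototype build = (1 + 4·4 + 7)/6 = 24/6 = 4; σ²_Prototype build = ((7−1)/6)² = 1.000
te_User testing = (9 + 4·14 + 19)/6 = 84/6 = 14; σ²_User testing = ((19−9)/6)² = 2.778
te_Tooling = (1 + 4·2 + 9)/6 = 18/6 = 3; σ²_Tooling = ((9−1)/6)² = 1.778
te_Supplier sourcing = (3 + 4·4 + 5)/6 = 24/6 = 4; σ²_Supplier sourcing = ((5−3)/6)² = 0.111
te_Pilot run = (7 + 4·13 + 19)/6 = 78/6 = 13; σ²_Pilot run = ((19−7)/6)² = 4.000
te_QA = (10 + 4·12 + 26)/6 = 84/6 = 14; σ²_QA = ((26−10)/6)² = 7.111

Forward pass:
ES_Concept design = 0; EF_Concept design = 6
ES_Prototype build = 0; EF_Prototype build = 4
ES_User testing = 6; EF_User testing = 6+14 = 20
ES_Tooling = max(EF_Concept design=6, EF_Prototype build=4) = 6; EF_Tooling = 6+3 = 9
ES_Supplier sourcing = 9; EF_Supplier sourcing = 9+4 = 13
ES_Pilot run = 4; EF_Pilot run = 4+13 = 17
ES_QA = max(EF_User testing=20, EF_Tooling=9, EF_Supplier sourcing=13, EF_Pilot run=17) = 20; EF_QA = 20+14 = 34
Expected project duration μ = 34 hours. Critical path: Concept design → User testing → QA.

Variance along critical path = 1.778 + 2.778 + 7.111 = 11.667
σ = √11.667 = 3.416 hours

3.42 hours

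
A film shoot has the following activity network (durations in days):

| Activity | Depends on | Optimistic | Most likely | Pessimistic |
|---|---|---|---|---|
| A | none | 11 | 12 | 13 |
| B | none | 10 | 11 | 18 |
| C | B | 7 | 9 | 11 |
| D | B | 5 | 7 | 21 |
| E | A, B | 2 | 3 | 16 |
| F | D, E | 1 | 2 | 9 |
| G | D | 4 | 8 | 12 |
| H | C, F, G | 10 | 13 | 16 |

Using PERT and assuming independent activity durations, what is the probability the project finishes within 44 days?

0.721

te_A = (11 + 4·12 + 13)/6 = 72/6 = 12; σ²_A = ((13−11)/6)² = 0.111
te_B = (10 + 4·11 + 18)/6 = 72/6 = 12; σ²_B = ((18−10)/6)² = 1.778
te_C = (7 + 4·9 + 11)/6 = 54/6 = 9; σ²_C = ((11−7)/6)² = 0.444
te_D = (5 + 4·7 + 21)/6 = 54/6 = 9; σ²_D = ((21−5)/6)² = 7.111
te_E = (2 + 4·3 + 16)/6 = 30/6 = 5; σ²_E = ((16−2)/6)² = 5.444
te_F = (1 + 4·2 + 9)/6 = 18/6 = 3; σ²_F = ((9−1)/6)² = 1.778
te_G = (4 + 4·8 + 12)/6 = 48/6 = 8; σ²_G = ((12−4)/6)² = 1.778
te_H = (10 + 4·13 + 16)/6 = 78/6 = 13; σ²_H = ((16−10)/6)² = 1.000

Forward pass:
ES_A = 0; EF_A = 12
ES_B = 0; EF_B = 12
ES_C = 12; EF_C = 12+9 = 21
ES_D = 12; EF_D = 12+9 = 21
ES_E = max(EF_A=12, EF_B=12) = 12; EF_E = 12+5 = 17
ES_F = max(EF_D=21, EF_E=17) = 21; EF_F = 21+3 = 24
ES_G = 21; EF_G = 21+8 = 29
ES_H = max(EF_C=21, EF_F=24, EF_G=29) = 29; EF_H = 29+13 = 42
Expected project duration μ = 42 days. Critical path: B → D → G → H.

Variance along critical path = 1.778 + 7.111 + 1.778 + 1.000 = 11.667; σ = √11.667 = 3.416 days.
Z = (44 − 42) / 3.416 = 0.586
P(T ≤ 44) = Φ(0.586) ≈ 0.721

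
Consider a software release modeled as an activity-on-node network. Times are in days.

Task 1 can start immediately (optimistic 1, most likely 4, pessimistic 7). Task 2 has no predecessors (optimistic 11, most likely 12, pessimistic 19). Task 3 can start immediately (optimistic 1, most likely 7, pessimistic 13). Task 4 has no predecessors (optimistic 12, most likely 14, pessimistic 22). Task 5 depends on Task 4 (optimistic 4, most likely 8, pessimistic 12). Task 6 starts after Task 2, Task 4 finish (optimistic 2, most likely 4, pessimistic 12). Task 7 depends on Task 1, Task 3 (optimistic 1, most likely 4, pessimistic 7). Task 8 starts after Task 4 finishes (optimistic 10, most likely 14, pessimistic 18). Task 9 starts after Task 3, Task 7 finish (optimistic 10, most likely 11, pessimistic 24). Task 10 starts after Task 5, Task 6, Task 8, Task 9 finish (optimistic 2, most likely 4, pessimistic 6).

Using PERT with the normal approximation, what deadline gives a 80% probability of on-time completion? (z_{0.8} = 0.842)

te_Task 1 = (1 + 4·4 + 7)/6 = 24/6 = 4; σ²_Task 1 = ((7−1)/6)² = 1.000
te_Task 2 = (11 + 4·12 + 19)/6 = 78/6 = 13; σ²_Task 2 = ((19−11)/6)² = 1.778
te_Task 3 = (1 + 4·7 + 13)/6 = 42/6 = 7; σ²_Task 3 = ((13−1)/6)² = 4.000
te_Task 4 = (12 + 4·14 + 22)/6 = 90/6 = 15; σ²_Task 4 = ((22−12)/6)² = 2.778
te_Task 5 = (4 + 4·8 + 12)/6 = 48/6 = 8; σ²_Task 5 = ((12−4)/6)² = 1.778
te_Task 6 = (2 + 4·4 + 12)/6 = 30/6 = 5; σ²_Task 6 = ((12−2)/6)² = 2.778
te_Task 7 = (1 + 4·4 + 7)/6 = 24/6 = 4; σ²_Task 7 = ((7−1)/6)² = 1.000
te_Task 8 = (10 + 4·14 + 18)/6 = 84/6 = 14; σ²_Task 8 = ((18−10)/6)² = 1.778
te_Task 9 = (10 + 4·11 + 24)/6 = 78/6 = 13; σ²_Task 9 = ((24−10)/6)² = 5.444
te_Task 10 = (2 + 4·4 + 6)/6 = 24/6 = 4; σ²_Task 10 = ((6−2)/6)² = 0.444

Forward pass:
ES_Task 1 = 0; EF_Task 1 = 4
ES_Task 2 = 0; EF_Task 2 = 13
ES_Task 3 = 0; EF_Task 3 = 7
ES_Task 4 = 0; EF_Task 4 = 15
ES_Task 5 = 15; EF_Task 5 = 15+8 = 23
ES_Task 6 = max(EF_Task 2=13, EF_Task 4=15) = 15; EF_Task 6 = 15+5 = 20
ES_Task 7 = max(EF_Task 1=4, EF_Task 3=7) = 7; EF_Task 7 = 7+4 = 11
ES_Task 8 = 15; EF_Task 8 = 15+14 = 29
ES_Task 9 = max(EF_Task 3=7, EF_Task 7=11) = 11; EF_Task 9 = 11+13 = 24
ES_Task 10 = max(EF_Task 5=23, EF_Task 6=20, EF_Task 8=29, EF_Task 9=24) = 29; EF_Task 10 = 29+4 = 33
Expected project duration μ = 33 days. Critical path: Task 4 → Task 8 → Task 10.

Variance along critical path = 2.778 + 1.778 + 0.444 = 5.000; σ = 2.236 days.
D = μ + z·σ = 33 + 0.842·2.236 = 34.9 days

34.9 days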